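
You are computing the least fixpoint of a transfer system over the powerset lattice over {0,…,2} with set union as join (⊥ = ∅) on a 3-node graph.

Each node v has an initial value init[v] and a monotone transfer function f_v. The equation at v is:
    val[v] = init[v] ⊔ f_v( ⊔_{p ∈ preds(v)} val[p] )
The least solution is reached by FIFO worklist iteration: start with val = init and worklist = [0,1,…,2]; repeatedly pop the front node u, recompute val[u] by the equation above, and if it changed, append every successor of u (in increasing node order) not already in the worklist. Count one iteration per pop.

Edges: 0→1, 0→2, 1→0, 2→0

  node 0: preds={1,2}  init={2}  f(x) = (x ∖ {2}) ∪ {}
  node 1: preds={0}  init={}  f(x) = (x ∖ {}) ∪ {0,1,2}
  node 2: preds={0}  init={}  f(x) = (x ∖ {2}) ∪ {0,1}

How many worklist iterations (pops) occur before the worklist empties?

Iteration log — 6 steps:
  step 1. node 0  ⊔preds={}  new={2}  stable
  step 2. node 1  ⊔preds={2}  new={0,1,2}  old={}  +wl: 0
  step 3. node 2  ⊔preds={2}  new={0,1}  old={}  +wl: 
  step 4. node 0  ⊔preds={0,1,2}  new={0,1,2}  old={2}  +wl: 1,2
  step 5. node 1  ⊔preds={0,1,2}  new={0,1,2}  stable
  step 6. node 2  ⊔preds={0,1,2}  new={0,1}  stable

Least fixpoint reached:
  node 0: {0,1,2}
  node 1: {0,1,2}
  node 2: {0,1}

6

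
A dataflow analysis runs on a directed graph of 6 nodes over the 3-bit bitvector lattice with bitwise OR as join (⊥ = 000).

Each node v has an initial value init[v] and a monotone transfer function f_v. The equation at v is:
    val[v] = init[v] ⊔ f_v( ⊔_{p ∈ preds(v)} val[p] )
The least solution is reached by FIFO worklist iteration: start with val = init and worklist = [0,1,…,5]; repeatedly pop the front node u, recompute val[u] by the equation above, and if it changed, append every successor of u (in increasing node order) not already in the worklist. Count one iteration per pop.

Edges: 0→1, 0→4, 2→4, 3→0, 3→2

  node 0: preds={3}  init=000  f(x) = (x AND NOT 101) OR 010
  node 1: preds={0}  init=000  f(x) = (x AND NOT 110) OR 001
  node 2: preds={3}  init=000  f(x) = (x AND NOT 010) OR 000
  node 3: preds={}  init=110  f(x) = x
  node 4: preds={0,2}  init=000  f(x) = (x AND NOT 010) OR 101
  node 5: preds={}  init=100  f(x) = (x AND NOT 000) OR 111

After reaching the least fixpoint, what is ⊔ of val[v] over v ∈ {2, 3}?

110

Trace (6 dequeues):
  [1] u=0 | in 110 | out 010 | prev 000 | push {}
  [2] u=1 | in 010 | out 001 | prev 000 | push {}
  [3] u=2 | in 110 | out 100 | prev 000 | push {}
  [4] u=3 | in 000 | out 110 | ==
  [5] u=4 | in 110 | out 101 | prev 000 | push {}
  [6] u=5 | in 000 | out 111 | prev 100 | push {}

Converged values:
  [0] 010
  [1] 001
  [2] 100
  [3] 110
  [4] 101
  [5] 111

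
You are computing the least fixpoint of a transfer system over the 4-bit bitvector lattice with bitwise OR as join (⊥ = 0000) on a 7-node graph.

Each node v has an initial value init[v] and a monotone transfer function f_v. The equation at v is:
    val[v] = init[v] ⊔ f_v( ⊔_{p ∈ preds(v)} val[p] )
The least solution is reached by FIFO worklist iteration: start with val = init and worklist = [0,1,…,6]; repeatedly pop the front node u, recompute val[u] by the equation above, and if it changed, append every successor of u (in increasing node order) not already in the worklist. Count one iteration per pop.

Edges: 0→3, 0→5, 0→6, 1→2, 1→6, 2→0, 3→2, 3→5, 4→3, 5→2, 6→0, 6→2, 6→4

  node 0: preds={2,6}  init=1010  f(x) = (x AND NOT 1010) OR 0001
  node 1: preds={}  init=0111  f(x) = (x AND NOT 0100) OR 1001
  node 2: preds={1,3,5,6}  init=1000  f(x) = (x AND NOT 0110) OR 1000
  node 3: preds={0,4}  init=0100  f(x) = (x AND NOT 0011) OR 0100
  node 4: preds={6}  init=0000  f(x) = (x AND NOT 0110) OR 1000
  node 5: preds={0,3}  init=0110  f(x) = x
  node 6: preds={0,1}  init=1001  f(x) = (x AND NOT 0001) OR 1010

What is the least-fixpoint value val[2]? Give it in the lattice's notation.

Iteration log — 13 steps:
  step 1. node 0  ⊔preds=1001  new=1011  old=1010  +wl: 
  step 2. node 1  ⊔preds=0000  new=1111  old=0111  +wl: 
  step 3. node 2  ⊔preds=1111  new=1001  old=1000  +wl: 0
  step 4. node 3  ⊔preds=1011  new=1100  old=0100  +wl: 2
  step 5. node 4  ⊔preds=1001  new=1001  old=0000  +wl: 3
  step 6. node 5  ⊔preds=1111  new=1111  old=0110  +wl: 
  step 7. node 6  ⊔preds=1111  new=1111  old=1001  +wl: 4
  step 8. node 0  ⊔preds=1111  new=1111  old=1011  +wl: 5,6
  step 9. node 2  ⊔preds=1111  new=1001  stable
  step 10. node 3  ⊔preds=1111  new=1100  stable
  step 11. node 4  ⊔preds=1111  new=1001  stable
  step 12. node 5  ⊔preds=1111  new=1111  stable
  step 13. node 6  ⊔preds=1111  new=1111  stable

Least fixpoint reached:
  node 0: 1111
  node 1: 1111
  node 2: 1001
  node 3: 1100
  node 4: 1001
  node 5: 1111
  node 6: 1111

1001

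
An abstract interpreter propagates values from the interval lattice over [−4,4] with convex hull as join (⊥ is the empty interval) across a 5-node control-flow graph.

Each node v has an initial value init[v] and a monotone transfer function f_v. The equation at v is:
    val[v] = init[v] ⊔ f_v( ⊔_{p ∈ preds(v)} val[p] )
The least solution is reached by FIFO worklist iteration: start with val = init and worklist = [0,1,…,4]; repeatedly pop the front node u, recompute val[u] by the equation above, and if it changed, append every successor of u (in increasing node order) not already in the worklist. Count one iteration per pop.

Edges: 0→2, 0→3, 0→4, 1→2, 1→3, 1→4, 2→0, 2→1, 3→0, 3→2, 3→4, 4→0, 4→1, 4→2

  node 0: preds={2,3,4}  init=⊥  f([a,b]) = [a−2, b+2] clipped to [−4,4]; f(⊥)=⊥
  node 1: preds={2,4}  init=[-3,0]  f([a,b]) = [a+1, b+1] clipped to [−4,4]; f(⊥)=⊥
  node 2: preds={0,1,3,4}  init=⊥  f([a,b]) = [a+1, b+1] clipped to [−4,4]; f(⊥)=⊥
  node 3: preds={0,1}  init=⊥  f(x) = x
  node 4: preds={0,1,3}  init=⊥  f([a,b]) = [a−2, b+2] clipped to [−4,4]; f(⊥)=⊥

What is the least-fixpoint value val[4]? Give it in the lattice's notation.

[-4,4]

Iteration log — 15 steps:
  step 1. node 0  ⊔preds=⊥  new=⊥  stable
  step 2. node 1  ⊔preds=⊥  new=[-3,0]  stable
  step 3. node 2  ⊔preds=[-3,0]  new=[-2,1]  old=⊥  +wl: 0,1
  step 4. node 3  ⊔preds=[-3,0]  new=[-3,0]  old=⊥  +wl: 2
  step 5. node 4  ⊔preds=[-3,0]  new=[-4,2]  old=⊥  +wl: 
  step 6. node 0  ⊔preds=[-4,2]  new=[-4,4]  old=⊥  +wl: 3,4
  step 7. node 1  ⊔preds=[-4,2]  new=[-3,3]  old=[-3,0]  +wl: 
  step 8. node 2  ⊔preds=[-4,4]  new=[-3,4]  old=[-2,1]  +wl: 0,1
  step 9. node 3  ⊔preds=[-4,4]  new=[-4,4]  old=[-3,0]  +wl: 2
  step 10. node 4  ⊔preds=[-4,4]  new=[-4,4]  old=[-4,2]  +wl: 
  step 11. node 0  ⊔preds=[-4,4]  new=[-4,4]  stable
  step 12. node 1  ⊔preds=[-4,4]  new=[-3,4]  old=[-3,3]  +wl: 3,4
  step 13. node 2  ⊔preds=[-4,4]  new=[-3,4]  stable
  step 14. node 3  ⊔preds=[-4,4]  new=[-4,4]  stable
  step 15. node 4  ⊔preds=[-4,4]  new=[-4,4]  stable

Least fixpoint reached:
  node 0: [-4,4]
  node 1: [-3,4]
  node 2: [-3,4]
  node 3: [-4,4]
  node 4: [-4,4]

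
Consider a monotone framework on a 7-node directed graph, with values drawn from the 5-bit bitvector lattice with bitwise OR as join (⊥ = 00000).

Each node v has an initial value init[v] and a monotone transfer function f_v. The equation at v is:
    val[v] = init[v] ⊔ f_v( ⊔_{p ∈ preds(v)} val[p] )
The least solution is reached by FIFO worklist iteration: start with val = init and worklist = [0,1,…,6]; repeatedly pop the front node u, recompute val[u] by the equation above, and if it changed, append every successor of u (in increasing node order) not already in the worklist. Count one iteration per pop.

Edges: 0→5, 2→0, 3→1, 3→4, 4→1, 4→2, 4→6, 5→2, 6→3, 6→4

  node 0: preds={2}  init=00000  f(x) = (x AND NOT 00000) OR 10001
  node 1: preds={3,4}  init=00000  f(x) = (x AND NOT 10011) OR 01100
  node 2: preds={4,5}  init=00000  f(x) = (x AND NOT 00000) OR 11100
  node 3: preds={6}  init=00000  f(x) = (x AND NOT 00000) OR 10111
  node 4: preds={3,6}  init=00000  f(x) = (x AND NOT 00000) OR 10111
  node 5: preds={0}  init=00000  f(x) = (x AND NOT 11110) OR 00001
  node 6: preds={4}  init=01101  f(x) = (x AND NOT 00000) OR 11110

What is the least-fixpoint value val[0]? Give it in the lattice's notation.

11111

Trace (15 dequeues):
  [1] u=0 | in 00000 | out 10001 | prev 00000 | push {}
  [2] u=1 | in 00000 | out 01100 | prev 00000 | push {}
  [3] u=2 | in 00000 | out 11100 | prev 00000 | push {0}
  [4] u=3 | in 01101 | out 11111 | prev 00000 | push {1}
  [5] u=4 | in 11111 | out 11111 | prev 00000 | push {2}
  [6] u=5 | in 10001 | out 00001 | prev 00000 | push {}
  [7] u=6 | in 11111 | out 11111 | prev 01101 | push {3,4}
  [8] u=0 | in 11100 | out 11101 | prev 10001 | push {5}
  [9] u=1 | in 11111 | out 01100 | ==
  [10] u=2 | in 11111 | out 11111 | prev 11100 | push {0}
  [11] u=3 | in 11111 | out 11111 | ==
  [12] u=4 | in 11111 | out 11111 | ==
  [13] u=5 | in 11101 | out 00001 | ==
  [14] u=0 | in 11111 | out 11111 | prev 11101 | push {5}
  [15] u=5 | in 11111 | out 00001 | ==

Converged values:
  [0] 11111
  [1] 01100
  [2] 11111
  [3] 11111
  [4] 11111
  [5] 00001
  [6] 11111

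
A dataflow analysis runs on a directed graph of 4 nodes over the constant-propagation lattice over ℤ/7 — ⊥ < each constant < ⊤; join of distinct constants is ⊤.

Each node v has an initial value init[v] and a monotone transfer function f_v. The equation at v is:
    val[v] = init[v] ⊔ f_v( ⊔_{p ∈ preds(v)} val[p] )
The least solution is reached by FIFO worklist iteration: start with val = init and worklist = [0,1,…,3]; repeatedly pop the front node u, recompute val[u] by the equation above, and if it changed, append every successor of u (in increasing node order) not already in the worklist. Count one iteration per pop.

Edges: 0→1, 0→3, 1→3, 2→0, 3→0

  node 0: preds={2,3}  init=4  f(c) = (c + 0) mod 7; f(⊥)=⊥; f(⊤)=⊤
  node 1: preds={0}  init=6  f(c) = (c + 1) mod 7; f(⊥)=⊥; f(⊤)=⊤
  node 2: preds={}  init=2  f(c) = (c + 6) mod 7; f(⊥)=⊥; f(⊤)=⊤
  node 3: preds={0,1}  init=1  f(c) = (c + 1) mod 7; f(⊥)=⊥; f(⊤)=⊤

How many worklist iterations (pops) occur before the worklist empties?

5

Worklist (5 pops):
  #1 pop 0: in=⊤ → ⊤ (was 4); enqueue []
  #2 pop 1: in=⊤ → ⊤ (was 6); enqueue []
  #3 pop 2: in=⊥ → 2 (no change)
  #4 pop 3: in=⊤ → ⊤ (was 1); enqueue [0]
  #5 pop 0: in=⊤ → ⊤ (no change)

Fixpoint:
  val[0] = ⊤
  val[1] = ⊤
  val[2] = 2
  val[3] = ⊤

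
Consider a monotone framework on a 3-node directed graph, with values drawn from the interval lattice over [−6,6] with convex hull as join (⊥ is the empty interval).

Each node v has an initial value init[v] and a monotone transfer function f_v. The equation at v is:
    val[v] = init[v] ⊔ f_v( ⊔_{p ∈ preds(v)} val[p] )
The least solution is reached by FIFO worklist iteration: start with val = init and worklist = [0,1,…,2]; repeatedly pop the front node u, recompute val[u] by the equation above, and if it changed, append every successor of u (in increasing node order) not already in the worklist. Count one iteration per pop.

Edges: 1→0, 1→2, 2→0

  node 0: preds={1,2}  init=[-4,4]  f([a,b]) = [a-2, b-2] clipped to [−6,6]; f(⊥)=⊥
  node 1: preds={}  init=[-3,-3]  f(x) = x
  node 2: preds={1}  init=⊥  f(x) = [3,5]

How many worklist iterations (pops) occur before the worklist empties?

Iteration log — 4 steps:
  step 1. node 0  ⊔preds=[-3,-3]  new=[-5,4]  old=[-4,4]  +wl: 
  step 2. node 1  ⊔preds=⊥  new=[-3,-3]  stable
  step 3. node 2  ⊔preds=[-3,-3]  new=[3,5]  old=⊥  +wl: 0
  step 4. node 0  ⊔preds=[-3,5]  new=[-5,4]  stable

Least fixpoint reached:
  node 0: [-5,4]
  node 1: [-3,-3]
  node 2: [3,5]

4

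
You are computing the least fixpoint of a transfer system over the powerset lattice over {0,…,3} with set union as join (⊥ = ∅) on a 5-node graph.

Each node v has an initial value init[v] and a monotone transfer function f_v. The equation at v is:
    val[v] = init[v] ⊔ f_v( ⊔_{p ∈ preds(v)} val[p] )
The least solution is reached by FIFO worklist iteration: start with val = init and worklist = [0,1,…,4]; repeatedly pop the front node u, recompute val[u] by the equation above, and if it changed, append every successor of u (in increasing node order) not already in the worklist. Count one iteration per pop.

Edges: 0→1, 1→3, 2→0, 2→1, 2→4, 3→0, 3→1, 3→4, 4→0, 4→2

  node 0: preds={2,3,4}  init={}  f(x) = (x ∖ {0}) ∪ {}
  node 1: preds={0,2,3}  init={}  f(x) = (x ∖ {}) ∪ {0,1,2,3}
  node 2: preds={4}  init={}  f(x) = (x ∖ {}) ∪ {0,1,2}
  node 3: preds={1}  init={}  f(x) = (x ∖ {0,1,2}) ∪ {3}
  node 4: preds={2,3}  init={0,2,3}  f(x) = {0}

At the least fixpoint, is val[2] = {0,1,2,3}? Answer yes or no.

Iteration log — 7 steps:
  step 1. node 0  ⊔preds={0,2,3}  new={2,3}  old={}  +wl: 
  step 2. node 1  ⊔preds={2,3}  new={0,1,2,3}  old={}  +wl: 
  step 3. node 2  ⊔preds={0,2,3}  new={0,1,2,3}  old={}  +wl: 0,1
  step 4. node 3  ⊔preds={0,1,2,3}  new={3}  old={}  +wl: 
  step 5. node 4  ⊔preds={0,1,2,3}  new={0,2,3}  stable
  step 6. node 0  ⊔preds={0,1,2,3}  new={1,2,3}  old={2,3}  +wl: 
  step 7. node 1  ⊔preds={0,1,2,3}  new={0,1,2,3}  stable

Least fixpoint reached:
  node 0: {1,2,3}
  node 1: {0,1,2,3}
  node 2: {0,1,2,3}
  node 3: {3}
  node 4: {0,2,3}

yes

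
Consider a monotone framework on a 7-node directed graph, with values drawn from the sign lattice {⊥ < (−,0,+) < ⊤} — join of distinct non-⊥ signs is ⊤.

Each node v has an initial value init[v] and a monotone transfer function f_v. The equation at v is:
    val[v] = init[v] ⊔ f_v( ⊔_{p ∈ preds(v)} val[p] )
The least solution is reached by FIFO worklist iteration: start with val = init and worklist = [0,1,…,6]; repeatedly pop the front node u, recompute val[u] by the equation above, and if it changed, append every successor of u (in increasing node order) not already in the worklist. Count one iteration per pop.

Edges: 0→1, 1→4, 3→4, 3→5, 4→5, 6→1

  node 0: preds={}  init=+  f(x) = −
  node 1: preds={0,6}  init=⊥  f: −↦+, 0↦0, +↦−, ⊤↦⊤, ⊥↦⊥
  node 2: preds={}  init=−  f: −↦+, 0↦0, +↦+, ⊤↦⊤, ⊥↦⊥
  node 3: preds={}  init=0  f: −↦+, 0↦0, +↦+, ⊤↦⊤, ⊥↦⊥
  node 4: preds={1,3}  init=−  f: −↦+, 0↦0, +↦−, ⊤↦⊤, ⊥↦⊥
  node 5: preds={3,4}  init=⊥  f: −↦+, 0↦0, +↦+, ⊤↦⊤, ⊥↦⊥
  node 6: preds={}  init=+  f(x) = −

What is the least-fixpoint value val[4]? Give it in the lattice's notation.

⊤

Worklist (8 pops):
  #1 pop 0: in=⊥ → ⊤ (was +); enqueue []
  #2 pop 1: in=⊤ → ⊤ (was ⊥); enqueue []
  #3 pop 2: in=⊥ → − (no change)
  #4 pop 3: in=⊥ → 0 (no change)
  #5 pop 4: in=⊤ → ⊤ (was −); enqueue []
  #6 pop 5: in=⊤ → ⊤ (was ⊥); enqueue []
  #7 pop 6: in=⊥ → ⊤ (was +); enqueue [1]
  #8 pop 1: in=⊤ → ⊤ (no change)

Fixpoint:
  val[0] = ⊤
  val[1] = ⊤
  val[2] = −
  val[3] = 0
  val[4] = ⊤
  val[5] = ⊤
  val[6] = ⊤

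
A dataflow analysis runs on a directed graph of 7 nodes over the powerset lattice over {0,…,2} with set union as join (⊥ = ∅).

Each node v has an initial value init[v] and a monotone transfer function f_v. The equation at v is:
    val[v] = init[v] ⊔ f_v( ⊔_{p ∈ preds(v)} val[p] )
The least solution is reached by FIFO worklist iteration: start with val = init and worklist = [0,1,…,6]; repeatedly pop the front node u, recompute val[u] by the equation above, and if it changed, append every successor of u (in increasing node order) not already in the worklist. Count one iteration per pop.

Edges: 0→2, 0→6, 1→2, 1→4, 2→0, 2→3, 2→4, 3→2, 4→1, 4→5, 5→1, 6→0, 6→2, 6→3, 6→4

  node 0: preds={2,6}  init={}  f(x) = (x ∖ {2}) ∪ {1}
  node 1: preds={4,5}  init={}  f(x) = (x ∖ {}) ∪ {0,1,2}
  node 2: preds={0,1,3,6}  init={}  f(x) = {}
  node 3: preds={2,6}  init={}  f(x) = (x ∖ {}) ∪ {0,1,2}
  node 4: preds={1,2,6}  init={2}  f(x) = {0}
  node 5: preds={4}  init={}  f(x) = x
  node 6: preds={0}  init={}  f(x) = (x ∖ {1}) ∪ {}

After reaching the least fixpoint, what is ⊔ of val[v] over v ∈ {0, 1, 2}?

{0,1,2}

Trace (9 dequeues):
  [1] u=0 | in {} | out {1} | prev {} | push {}
  [2] u=1 | in {2} | out {0,1,2} | prev {} | push {}
  [3] u=2 | in {0,1,2} | out {} | ==
  [4] u=3 | in {} | out {0,1,2} | prev {} | push {2}
  [5] u=4 | in {0,1,2} | out {0,2} | prev {2} | push {1}
  [6] u=5 | in {0,2} | out {0,2} | prev {} | push {}
  [7] u=6 | in {1} | out {} | ==
  [8] u=2 | in {0,1,2} | out {} | ==
  [9] u=1 | in {0,2} | out {0,1,2} | ==

Converged values:
  [0] {1}
  [1] {0,1,2}
  [2] {}
  [3] {0,1,2}
  [4] {0,2}
  [5] {0,2}
  [6] {}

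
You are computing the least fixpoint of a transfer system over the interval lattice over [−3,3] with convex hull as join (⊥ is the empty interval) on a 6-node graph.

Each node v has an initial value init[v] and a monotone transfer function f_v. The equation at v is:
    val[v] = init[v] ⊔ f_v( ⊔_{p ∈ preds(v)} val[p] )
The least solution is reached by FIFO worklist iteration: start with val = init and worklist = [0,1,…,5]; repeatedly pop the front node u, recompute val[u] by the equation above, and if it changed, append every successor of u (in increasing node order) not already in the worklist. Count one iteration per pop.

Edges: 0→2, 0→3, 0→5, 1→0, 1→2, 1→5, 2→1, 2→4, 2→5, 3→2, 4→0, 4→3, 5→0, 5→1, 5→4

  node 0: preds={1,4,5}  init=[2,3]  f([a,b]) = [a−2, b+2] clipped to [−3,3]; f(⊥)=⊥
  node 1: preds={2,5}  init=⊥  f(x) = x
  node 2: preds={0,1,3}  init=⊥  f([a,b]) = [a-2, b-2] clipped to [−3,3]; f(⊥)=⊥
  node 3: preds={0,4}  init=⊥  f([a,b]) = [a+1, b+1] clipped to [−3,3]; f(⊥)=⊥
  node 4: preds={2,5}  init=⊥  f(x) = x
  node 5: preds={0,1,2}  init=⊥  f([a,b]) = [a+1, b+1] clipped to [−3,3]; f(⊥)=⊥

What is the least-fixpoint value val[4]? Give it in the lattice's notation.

Trace (24 dequeues):
  [1] u=0 | in ⊥ | out [2,3] | ==
  [2] u=1 | in ⊥ | out ⊥ | ==
  [3] u=2 | in [2,3] | out [0,1] | prev ⊥ | push {1}
  [4] u=3 | in [2,3] | out [3,3] | prev ⊥ | push {2}
  [5] u=4 | in [0,1] | out [0,1] | prev ⊥ | push {0,3}
  [6] u=5 | in [0,3] | out [1,3] | prev ⊥ | push {4}
  [7] u=1 | in [0,3] | out [0,3] | prev ⊥ | push {5}
  [8] u=2 | in [0,3] | out [-2,1] | prev [0,1] | push {1}
  [9] u=0 | in [0,3] | out [-2,3] | prev [2,3] | push {2}
  [10] u=3 | in [-2,3] | out [-1,3] | prev [3,3] | push {}
  [11] u=4 | in [-2,3] | out [-2,3] | prev [0,1] | push {0,3}
  [12] u=5 | in [-2,3] | out [-1,3] | prev [1,3] | push {4}
  [13] u=1 | in [-2,3] | out [-2,3] | prev [0,3] | push {5}
  [14] u=2 | in [-2,3] | out [-3,1] | prev [-2,1] | push {1}
  [15] u=0 | in [-2,3] | out [-3,3] | prev [-2,3] | push {2}
  [16] u=3 | in [-3,3] | out [-2,3] | prev [-1,3] | push {}
  [17] u=4 | in [-3,3] | out [-3,3] | prev [-2,3] | push {0,3}
  [18] u=5 | in [-3,3] | out [-2,3] | prev [-1,3] | push {4}
  [19] u=1 | in [-3,3] | out [-3,3] | prev [-2,3] | push {5}
  [20] u=2 | in [-3,3] | out [-3,1] | ==
  [21] u=0 | in [-3,3] | out [-3,3] | ==
  [22] u=3 | in [-3,3] | out [-2,3] | ==
  [23] u=4 | in [-3,3] | out [-3,3] | ==
  [24] u=5 | in [-3,3] | out [-2,3] | ==

Converged values:
  [0] [-3,3]
  [1] [-3,3]
  [2] [-3,1]
  [3] [-2,3]
  [4] [-3,3]
  [5] [-2,3]

[-3,3]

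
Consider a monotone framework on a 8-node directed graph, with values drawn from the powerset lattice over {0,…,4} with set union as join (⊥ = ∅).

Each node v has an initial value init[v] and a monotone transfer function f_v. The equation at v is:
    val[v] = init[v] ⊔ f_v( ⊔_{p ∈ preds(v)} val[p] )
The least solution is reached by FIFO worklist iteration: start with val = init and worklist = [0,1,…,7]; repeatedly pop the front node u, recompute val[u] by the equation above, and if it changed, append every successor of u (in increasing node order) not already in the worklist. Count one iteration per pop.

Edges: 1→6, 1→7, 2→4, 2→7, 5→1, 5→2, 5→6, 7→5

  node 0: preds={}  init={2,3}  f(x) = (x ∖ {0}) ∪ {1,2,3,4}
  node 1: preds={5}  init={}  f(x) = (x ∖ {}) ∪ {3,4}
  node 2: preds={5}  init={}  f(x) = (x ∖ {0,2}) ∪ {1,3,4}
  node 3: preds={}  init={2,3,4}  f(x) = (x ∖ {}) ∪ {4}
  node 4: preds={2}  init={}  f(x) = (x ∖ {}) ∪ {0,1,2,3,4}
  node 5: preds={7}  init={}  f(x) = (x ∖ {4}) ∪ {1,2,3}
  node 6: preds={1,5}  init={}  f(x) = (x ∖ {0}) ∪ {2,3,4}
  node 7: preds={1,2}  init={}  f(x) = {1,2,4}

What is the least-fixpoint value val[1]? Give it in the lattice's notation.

{1,2,3,4}

Trace (13 dequeues):
  [1] u=0 | in {} | out {1,2,3,4} | prev {2,3} | push {}
  [2] u=1 | in {} | out {3,4} | prev {} | push {}
  [3] u=2 | in {} | out {1,3,4} | prev {} | push {}
  [4] u=3 | in {} | out {2,3,4} | ==
  [5] u=4 | in {1,3,4} | out {0,1,2,3,4} | prev {} | push {}
  [6] u=5 | in {} | out {1,2,3} | prev {} | push {1,2}
  [7] u=6 | in {1,2,3,4} | out {1,2,3,4} | prev {} | push {}
  [8] u=7 | in {1,3,4} | out {1,2,4} | prev {} | push {5}
  [9] u=1 | in {1,2,3} | out {1,2,3,4} | prev {3,4} | push {6,7}
  [10] u=2 | in {1,2,3} | out {1,3,4} | ==
  [11] u=5 | in {1,2,4} | out {1,2,3} | ==
  [12] u=6 | in {1,2,3,4} | out {1,2,3,4} | ==
  [13] u=7 | in {1,2,3,4} | out {1,2,4} | ==

Converged values:
  [0] {1,2,3,4}
  [1] {1,2,3,4}
  [2] {1,3,4}
  [3] {2,3,4}
  [4] {0,1,2,3,4}
  [5] {1,2,3}
  [6] {1,2,3,4}
  [7] {1,2,4}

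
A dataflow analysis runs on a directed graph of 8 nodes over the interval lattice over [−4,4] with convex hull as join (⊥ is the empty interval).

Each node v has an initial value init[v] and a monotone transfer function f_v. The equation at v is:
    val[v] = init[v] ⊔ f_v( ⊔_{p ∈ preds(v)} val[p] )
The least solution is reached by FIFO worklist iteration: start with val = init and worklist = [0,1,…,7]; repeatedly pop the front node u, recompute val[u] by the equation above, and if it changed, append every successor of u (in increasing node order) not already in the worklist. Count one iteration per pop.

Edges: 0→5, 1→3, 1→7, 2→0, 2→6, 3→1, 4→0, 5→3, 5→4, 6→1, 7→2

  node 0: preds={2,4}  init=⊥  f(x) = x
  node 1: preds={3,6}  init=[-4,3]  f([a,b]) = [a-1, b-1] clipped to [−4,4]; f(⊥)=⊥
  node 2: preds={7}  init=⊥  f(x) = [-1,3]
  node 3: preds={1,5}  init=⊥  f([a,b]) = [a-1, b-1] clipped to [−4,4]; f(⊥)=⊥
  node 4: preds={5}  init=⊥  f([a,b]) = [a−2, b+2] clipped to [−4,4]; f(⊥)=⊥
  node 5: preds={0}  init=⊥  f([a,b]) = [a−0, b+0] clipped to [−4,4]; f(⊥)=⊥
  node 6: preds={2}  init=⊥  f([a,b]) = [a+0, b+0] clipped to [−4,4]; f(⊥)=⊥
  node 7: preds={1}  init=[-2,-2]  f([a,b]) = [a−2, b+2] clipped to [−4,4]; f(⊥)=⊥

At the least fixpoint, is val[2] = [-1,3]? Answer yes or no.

yes

Iteration log — 23 steps:
  step 1. node 0  ⊔preds=⊥  new=⊥  stable
  step 2. node 1  ⊔preds=⊥  new=[-4,3]  stable
  step 3. node 2  ⊔preds=[-2,-2]  new=[-1,3]  old=⊥  +wl: 0
  step 4. node 3  ⊔preds=[-4,3]  new=[-4,2]  old=⊥  +wl: 1
  step 5. node 4  ⊔preds=⊥  new=⊥  stable
  step 6. node 5  ⊔preds=⊥  new=⊥  stable
  step 7. node 6  ⊔preds=[-1,3]  new=[-1,3]  old=⊥  +wl: 
  step 8. node 7  ⊔preds=[-4,3]  new=[-4,4]  old=[-2,-2]  +wl: 2
  step 9. node 0  ⊔preds=[-1,3]  new=[-1,3]  old=⊥  +wl: 5
  step 10. node 1  ⊔preds=[-4,3]  new=[-4,3]  stable
  step 11. node 2  ⊔preds=[-4,4]  new=[-1,3]  stable
  step 12. node 5  ⊔preds=[-1,3]  new=[-1,3]  old=⊥  +wl: 3,4
  step 13. node 3  ⊔preds=[-4,3]  new=[-4,2]  stable
  step 14. node 4  ⊔preds=[-1,3]  new=[-3,4]  old=⊥  +wl: 0
  step 15. node 0  ⊔preds=[-3,4]  new=[-3,4]  old=[-1,3]  +wl: 5
  step 16. node 5  ⊔preds=[-3,4]  new=[-3,4]  old=[-1,3]  +wl: 3,4
  step 17. node 3  ⊔preds=[-4,4]  new=[-4,3]  old=[-4,2]  +wl: 1
  step 18. node 4  ⊔preds=[-3,4]  new=[-4,4]  old=[-3,4]  +wl: 0
  step 19. node 1  ⊔preds=[-4,3]  new=[-4,3]  stable
  step 20. node 0  ⊔preds=[-4,4]  new=[-4,4]  old=[-3,4]  +wl: 5
  step 21. node 5  ⊔preds=[-4,4]  new=[-4,4]  old=[-3,4]  +wl: 3,4
  step 22. node 3  ⊔preds=[-4,4]  new=[-4,3]  stable
  step 23. node 4  ⊔preds=[-4,4]  new=[-4,4]  stable

Least fixpoint reached:
  node 0: [-4,4]
  node 1: [-4,3]
  node 2: [-1,3]
  node 3: [-4,3]
  node 4: [-4,4]
  node 5: [-4,4]
  node 6: [-1,3]
  node 7: [-4,4]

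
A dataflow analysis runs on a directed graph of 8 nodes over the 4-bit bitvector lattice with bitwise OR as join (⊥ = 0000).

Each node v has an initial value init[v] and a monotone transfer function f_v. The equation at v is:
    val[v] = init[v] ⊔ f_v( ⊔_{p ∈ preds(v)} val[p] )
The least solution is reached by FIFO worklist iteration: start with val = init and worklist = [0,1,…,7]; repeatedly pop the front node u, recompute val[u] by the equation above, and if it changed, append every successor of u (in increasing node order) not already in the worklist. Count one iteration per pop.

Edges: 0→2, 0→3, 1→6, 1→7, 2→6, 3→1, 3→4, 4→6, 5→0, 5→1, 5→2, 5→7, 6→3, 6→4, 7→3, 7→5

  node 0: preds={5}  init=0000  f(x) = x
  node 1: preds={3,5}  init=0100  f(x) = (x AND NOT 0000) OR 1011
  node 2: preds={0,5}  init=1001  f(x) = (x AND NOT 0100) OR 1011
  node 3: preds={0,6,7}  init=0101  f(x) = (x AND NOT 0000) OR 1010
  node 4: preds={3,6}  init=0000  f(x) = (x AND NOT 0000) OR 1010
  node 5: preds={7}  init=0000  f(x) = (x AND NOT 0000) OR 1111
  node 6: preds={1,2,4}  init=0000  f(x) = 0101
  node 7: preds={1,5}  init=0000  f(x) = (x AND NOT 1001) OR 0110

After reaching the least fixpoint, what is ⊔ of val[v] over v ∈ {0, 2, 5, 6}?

Iteration log — 14 steps:
  step 1. node 0  ⊔preds=0000  new=0000  stable
  step 2. node 1  ⊔preds=0101  new=1111  old=0100  +wl: 
  step 3. node 2  ⊔preds=0000  new=1011  old=1001  +wl: 
  step 4. node 3  ⊔preds=0000  new=1111  old=0101  +wl: 1
  step 5. node 4  ⊔preds=1111  new=1111  old=0000  +wl: 
  step 6. node 5  ⊔preds=0000  new=1111  old=0000  +wl: 0,2
  step 7. node 6  ⊔preds=1111  new=0101  old=0000  +wl: 3,4
  step 8. node 7  ⊔preds=1111  new=0110  old=0000  +wl: 5
  step 9. node 1  ⊔preds=1111  new=1111  stable
  step 10. node 0  ⊔preds=1111  new=1111  old=0000  +wl: 
  step 11. node 2  ⊔preds=1111  new=1011  stable
  step 12. node 3  ⊔preds=1111  new=1111  stable
  step 13. node 4  ⊔preds=1111  new=1111  stable
  step 14. node 5  ⊔preds=0110  new=1111  stable

Least fixpoint reached:
  node 0: 1111
  node 1: 1111
  node 2: 1011
  node 3: 1111
  node 4: 1111
  node 5: 1111
  node 6: 0101
  node 7: 0110

1111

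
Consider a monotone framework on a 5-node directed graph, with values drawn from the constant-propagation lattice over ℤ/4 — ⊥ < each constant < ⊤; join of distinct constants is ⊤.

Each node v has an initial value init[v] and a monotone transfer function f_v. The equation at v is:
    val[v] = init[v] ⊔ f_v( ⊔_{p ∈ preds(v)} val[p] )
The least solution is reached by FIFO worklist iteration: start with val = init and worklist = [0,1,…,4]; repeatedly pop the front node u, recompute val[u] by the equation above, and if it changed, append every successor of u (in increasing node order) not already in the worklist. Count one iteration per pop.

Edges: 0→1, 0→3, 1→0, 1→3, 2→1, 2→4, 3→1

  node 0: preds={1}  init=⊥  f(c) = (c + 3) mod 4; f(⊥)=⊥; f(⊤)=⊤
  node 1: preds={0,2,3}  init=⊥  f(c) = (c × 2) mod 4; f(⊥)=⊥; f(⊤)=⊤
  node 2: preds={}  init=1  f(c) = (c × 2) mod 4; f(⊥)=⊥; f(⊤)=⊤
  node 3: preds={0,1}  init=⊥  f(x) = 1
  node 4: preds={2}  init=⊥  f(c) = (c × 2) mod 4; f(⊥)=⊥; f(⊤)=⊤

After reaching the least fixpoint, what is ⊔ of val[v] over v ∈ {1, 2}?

Trace (8 dequeues):
  [1] u=0 | in ⊥ | out ⊥ | ==
  [2] u=1 | in 1 | out 2 | prev ⊥ | push {0}
  [3] u=2 | in ⊥ | out 1 | ==
  [4] u=3 | in 2 | out 1 | prev ⊥ | push {1}
  [5] u=4 | in 1 | out 2 | prev ⊥ | push {}
  [6] u=0 | in 2 | out 1 | prev ⊥ | push {3}
  [7] u=1 | in 1 | out 2 | ==
  [8] u=3 | in ⊤ | out 1 | ==

Converged values:
  [0] 1
  [1] 2
  [2] 1
  [3] 1
  [4] 2

⊤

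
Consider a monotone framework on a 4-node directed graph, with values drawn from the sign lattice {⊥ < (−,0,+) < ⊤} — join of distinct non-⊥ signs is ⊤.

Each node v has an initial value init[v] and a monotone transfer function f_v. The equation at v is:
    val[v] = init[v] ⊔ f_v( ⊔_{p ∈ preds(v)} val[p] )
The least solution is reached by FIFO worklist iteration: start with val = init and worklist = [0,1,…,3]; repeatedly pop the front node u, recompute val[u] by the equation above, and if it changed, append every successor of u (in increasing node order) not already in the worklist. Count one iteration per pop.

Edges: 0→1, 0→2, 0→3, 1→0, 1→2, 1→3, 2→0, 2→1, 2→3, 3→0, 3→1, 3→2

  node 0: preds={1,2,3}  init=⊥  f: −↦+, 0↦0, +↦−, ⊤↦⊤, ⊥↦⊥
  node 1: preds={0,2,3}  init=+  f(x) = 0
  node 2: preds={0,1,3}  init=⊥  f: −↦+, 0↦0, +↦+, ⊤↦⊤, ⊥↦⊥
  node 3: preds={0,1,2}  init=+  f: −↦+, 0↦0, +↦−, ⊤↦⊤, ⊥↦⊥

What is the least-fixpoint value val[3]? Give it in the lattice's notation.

⊤

Iteration log — 8 steps:
  step 1. node 0  ⊔preds=+  new=−  old=⊥  +wl: 
  step 2. node 1  ⊔preds=⊤  new=⊤  old=+  +wl: 0
  step 3. node 2  ⊔preds=⊤  new=⊤  old=⊥  +wl: 1
  step 4. node 3  ⊔preds=⊤  new=⊤  old=+  +wl: 2
  step 5. node 0  ⊔preds=⊤  new=⊤  old=−  +wl: 3
  step 6. node 1  ⊔preds=⊤  new=⊤  stable
  step 7. node 2  ⊔preds=⊤  new=⊤  stable
  step 8. node 3  ⊔preds=⊤  new=⊤  stable

Least fixpoint reached:
  node 0: ⊤
  node 1: ⊤
  node 2: ⊤
  node 3: ⊤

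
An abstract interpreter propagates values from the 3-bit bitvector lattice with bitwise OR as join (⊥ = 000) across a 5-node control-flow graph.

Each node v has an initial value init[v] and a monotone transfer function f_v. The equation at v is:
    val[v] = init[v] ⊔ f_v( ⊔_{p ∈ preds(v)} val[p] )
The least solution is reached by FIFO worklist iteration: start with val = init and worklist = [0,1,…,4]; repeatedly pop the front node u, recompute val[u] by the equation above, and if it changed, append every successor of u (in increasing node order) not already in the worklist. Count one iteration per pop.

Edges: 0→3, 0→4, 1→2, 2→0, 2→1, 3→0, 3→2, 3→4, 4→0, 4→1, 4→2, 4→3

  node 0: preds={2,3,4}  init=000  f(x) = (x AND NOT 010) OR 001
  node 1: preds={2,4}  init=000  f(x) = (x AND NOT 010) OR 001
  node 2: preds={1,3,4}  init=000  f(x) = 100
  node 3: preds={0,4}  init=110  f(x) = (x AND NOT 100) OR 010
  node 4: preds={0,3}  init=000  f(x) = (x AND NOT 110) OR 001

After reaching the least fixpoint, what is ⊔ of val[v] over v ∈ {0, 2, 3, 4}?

111

Worklist (9 pops):
  #1 pop 0: in=110 → 101 (was 000); enqueue []
  #2 pop 1: in=000 → 001 (was 000); enqueue []
  #3 pop 2: in=111 → 100 (was 000); enqueue [0,1]
  #4 pop 3: in=101 → 111 (was 110); enqueue [2]
  #5 pop 4: in=111 → 001 (was 000); enqueue [3]
  #6 pop 0: in=111 → 101 (no change)
  #7 pop 1: in=101 → 101 (was 001); enqueue []
  #8 pop 2: in=111 → 100 (no change)
  #9 pop 3: in=101 → 111 (no change)

Fixpoint:
  val[0] = 101
  val[1] = 101
  val[2] = 100
  val[3] = 111
  val[4] = 001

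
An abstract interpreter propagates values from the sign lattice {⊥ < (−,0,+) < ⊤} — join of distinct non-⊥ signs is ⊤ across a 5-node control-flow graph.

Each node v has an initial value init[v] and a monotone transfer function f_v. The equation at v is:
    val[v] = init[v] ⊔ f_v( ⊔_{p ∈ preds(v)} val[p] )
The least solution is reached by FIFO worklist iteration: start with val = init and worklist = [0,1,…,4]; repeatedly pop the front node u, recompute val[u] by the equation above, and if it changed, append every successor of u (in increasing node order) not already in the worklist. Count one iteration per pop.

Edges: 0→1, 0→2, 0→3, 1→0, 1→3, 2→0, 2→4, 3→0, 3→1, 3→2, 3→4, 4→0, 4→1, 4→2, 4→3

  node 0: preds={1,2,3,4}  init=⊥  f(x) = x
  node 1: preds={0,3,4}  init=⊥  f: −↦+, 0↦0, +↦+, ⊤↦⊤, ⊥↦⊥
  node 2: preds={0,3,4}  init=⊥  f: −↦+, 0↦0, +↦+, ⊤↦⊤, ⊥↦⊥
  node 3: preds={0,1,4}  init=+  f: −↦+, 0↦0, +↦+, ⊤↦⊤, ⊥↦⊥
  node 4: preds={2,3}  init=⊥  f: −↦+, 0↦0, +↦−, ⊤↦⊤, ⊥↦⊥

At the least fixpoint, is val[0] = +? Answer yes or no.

no

Worklist (15 pops):
  #1 pop 0: in=+ → + (was ⊥); enqueue []
  #2 pop 1: in=+ → + (was ⊥); enqueue [0]
  #3 pop 2: in=+ → + (was ⊥); enqueue []
  #4 pop 3: in=+ → + (no change)
  #5 pop 4: in=+ → − (was ⊥); enqueue [1,2,3]
  #6 pop 0: in=⊤ → ⊤ (was +); enqueue []
  #7 pop 1: in=⊤ → ⊤ (was +); enqueue [0]
  #8 pop 2: in=⊤ → ⊤ (was +); enqueue [4]
  #9 pop 3: in=⊤ → ⊤ (was +); enqueue [1,2]
  #10 pop 0: in=⊤ → ⊤ (no change)
  #11 pop 4: in=⊤ → ⊤ (was −); enqueue [0,3]
  #12 pop 1: in=⊤ → ⊤ (no change)
  #13 pop 2: in=⊤ → ⊤ (no change)
  #14 pop 0: in=⊤ → ⊤ (no change)
  #15 pop 3: in=⊤ → ⊤ (no change)

Fixpoint:
  val[0] = ⊤
  val[1] = ⊤
  val[2] = ⊤
  val[3] = ⊤
  val[4] = ⊤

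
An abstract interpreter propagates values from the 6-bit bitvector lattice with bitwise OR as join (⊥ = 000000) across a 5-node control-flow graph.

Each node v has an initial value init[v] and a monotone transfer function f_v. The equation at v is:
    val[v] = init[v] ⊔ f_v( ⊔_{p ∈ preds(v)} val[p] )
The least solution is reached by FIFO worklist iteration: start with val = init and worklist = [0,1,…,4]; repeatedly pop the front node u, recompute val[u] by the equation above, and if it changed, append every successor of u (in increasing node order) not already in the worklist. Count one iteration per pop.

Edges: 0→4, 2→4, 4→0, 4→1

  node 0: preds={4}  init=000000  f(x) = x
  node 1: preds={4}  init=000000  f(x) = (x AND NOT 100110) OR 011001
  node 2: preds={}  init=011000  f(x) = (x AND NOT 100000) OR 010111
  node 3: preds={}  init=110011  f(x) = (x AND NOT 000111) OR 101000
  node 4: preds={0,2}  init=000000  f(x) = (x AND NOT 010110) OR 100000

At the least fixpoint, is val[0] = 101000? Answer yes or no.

no

Trace (8 dequeues):
  [1] u=0 | in 000000 | out 000000 | ==
  [2] u=1 | in 000000 | out 011001 | prev 000000 | push {}
  [3] u=2 | in 000000 | out 011111 | prev 011000 | push {}
  [4] u=3 | in 000000 | out 111011 | prev 110011 | push {}
  [5] u=4 | in 011111 | out 101001 | prev 000000 | push {0,1}
  [6] u=0 | in 101001 | out 101001 | prev 000000 | push {4}
  [7] u=1 | in 101001 | out 011001 | ==
  [8] u=4 | in 111111 | out 101001 | ==

Converged values:
  [0] 101001
  [1] 011001
  [2] 011111
  [3] 111011
  [4] 101001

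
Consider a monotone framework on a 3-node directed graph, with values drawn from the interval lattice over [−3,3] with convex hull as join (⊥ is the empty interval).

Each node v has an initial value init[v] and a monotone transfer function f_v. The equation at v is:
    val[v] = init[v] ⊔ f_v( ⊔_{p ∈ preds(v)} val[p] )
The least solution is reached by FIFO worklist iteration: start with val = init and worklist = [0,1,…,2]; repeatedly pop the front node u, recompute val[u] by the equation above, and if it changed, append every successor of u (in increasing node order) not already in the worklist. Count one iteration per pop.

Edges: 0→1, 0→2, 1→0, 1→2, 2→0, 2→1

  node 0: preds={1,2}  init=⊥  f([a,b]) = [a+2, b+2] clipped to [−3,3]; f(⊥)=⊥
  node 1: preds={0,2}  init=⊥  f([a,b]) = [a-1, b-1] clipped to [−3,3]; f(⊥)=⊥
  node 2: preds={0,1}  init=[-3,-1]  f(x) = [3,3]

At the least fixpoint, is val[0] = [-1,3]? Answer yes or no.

yes

Iteration log — 7 steps:
  step 1. node 0  ⊔preds=[-3,-1]  new=[-1,1]  old=⊥  +wl: 
  step 2. node 1  ⊔preds=[-3,1]  new=[-3,0]  old=⊥  +wl: 0
  step 3. node 2  ⊔preds=[-3,1]  new=[-3,3]  old=[-3,-1]  +wl: 1
  step 4. node 0  ⊔preds=[-3,3]  new=[-1,3]  old=[-1,1]  +wl: 2
  step 5. node 1  ⊔preds=[-3,3]  new=[-3,2]  old=[-3,0]  +wl: 0
  step 6. node 2  ⊔preds=[-3,3]  new=[-3,3]  stable
  step 7. node 0  ⊔preds=[-3,3]  new=[-1,3]  stable

Least fixpoint reached:
  node 0: [-1,3]
  node 1: [-3,2]
  node 2: [-3,3]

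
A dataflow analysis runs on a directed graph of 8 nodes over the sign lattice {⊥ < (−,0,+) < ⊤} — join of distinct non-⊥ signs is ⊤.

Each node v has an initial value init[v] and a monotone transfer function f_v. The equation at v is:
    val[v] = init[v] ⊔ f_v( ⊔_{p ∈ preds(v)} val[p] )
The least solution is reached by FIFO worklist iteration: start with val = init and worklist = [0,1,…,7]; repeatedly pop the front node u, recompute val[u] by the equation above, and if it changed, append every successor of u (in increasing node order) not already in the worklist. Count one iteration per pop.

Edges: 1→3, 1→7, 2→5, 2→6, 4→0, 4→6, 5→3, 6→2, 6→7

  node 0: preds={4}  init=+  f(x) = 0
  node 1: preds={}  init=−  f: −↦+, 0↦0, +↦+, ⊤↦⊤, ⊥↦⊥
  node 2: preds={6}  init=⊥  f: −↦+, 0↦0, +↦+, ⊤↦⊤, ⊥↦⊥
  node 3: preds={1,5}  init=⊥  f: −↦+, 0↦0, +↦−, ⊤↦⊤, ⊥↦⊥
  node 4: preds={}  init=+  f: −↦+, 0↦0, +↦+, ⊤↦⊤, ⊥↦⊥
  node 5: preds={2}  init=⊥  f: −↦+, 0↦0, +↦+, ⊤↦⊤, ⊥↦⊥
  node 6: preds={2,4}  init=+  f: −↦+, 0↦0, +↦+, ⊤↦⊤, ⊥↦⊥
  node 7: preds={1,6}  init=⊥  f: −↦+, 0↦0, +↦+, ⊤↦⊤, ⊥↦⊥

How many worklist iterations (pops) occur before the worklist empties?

9

Trace (9 dequeues):
  [1] u=0 | in + | out ⊤ | prev + | push {}
  [2] u=1 | in ⊥ | out − | ==
  [3] u=2 | in + | out + | prev ⊥ | push {}
  [4] u=3 | in − | out + | prev ⊥ | push {}
  [5] u=4 | in ⊥ | out + | ==
  [6] u=5 | in + | out + | prev ⊥ | push {3}
  [7] u=6 | in + | out + | ==
  [8] u=7 | in ⊤ | out ⊤ | prev ⊥ | push {}
  [9] u=3 | in ⊤ | out ⊤ | prev + | push {}

Converged values:
  [0] ⊤
  [1] −
  [2] +
  [3] ⊤
  [4] +
  [5] +
  [6] +
  [7] ⊤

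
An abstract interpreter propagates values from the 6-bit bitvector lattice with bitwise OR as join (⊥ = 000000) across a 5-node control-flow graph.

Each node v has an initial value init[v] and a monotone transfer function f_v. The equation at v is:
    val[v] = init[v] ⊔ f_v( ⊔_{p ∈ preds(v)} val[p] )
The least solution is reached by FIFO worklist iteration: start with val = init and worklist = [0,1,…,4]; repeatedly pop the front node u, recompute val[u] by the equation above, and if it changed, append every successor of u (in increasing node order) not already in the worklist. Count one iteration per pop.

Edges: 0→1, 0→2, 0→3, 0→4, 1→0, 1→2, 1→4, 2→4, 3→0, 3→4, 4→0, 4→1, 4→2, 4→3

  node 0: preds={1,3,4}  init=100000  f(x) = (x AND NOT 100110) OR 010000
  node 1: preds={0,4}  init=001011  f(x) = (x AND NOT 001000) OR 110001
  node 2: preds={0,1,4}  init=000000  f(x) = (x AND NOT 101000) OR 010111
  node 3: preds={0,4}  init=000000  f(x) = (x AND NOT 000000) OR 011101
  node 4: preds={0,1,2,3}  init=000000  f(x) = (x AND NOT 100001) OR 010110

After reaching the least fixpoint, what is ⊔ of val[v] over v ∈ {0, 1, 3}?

111111

Trace (11 dequeues):
  [1] u=0 | in 001011 | out 111001 | prev 100000 | push {}
  [2] u=1 | in 111001 | out 111011 | prev 001011 | push {0}
  [3] u=2 | in 111011 | out 010111 | prev 000000 | push {}
  [4] u=3 | in 111001 | out 111101 | prev 000000 | push {}
  [5] u=4 | in 111111 | out 011110 | prev 000000 | push {1,2,3}
  [6] u=0 | in 111111 | out 111001 | ==
  [7] u=1 | in 111111 | out 111111 | prev 111011 | push {0,4}
  [8] u=2 | in 111111 | out 010111 | ==
  [9] u=3 | in 111111 | out 111111 | prev 111101 | push {}
  [10] u=0 | in 111111 | out 111001 | ==
  [11] u=4 | in 111111 | out 011110 | ==

Converged values:
  [0] 111001
  [1] 111111
  [2] 010111
  [3] 111111
  [4] 011110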